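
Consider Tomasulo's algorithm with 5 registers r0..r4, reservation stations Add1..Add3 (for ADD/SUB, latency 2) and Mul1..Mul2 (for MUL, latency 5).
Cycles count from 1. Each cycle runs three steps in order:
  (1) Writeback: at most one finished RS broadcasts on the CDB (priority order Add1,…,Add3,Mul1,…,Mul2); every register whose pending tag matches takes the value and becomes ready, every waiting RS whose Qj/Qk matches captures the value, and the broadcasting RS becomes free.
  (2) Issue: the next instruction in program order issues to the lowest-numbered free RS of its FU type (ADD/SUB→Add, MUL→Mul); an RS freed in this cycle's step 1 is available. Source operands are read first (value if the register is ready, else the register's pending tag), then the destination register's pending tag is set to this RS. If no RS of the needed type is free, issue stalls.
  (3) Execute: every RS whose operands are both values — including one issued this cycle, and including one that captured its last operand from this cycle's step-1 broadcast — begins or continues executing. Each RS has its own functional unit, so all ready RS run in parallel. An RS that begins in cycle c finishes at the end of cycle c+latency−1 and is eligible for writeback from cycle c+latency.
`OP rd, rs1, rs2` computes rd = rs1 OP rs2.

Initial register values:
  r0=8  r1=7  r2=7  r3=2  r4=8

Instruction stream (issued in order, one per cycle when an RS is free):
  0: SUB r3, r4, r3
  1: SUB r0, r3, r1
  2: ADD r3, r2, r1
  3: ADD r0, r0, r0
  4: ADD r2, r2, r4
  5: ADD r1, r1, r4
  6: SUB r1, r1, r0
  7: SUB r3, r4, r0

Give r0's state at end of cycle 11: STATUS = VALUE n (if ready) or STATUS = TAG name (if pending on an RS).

STATUS = VALUE -2

c1: issue SUB r3<-Add1 | r0:8,r1:7,r2:7,r3:Add1,r4:8
c2: issue SUB r0<-Add2 | r0:Add2,r1:7,r2:7,r3:Add1,r4:8
c3: CDB Add1=6; issue ADD r3<-Add1 | r0:Add2,r1:7,r2:7,r3:Add1,r4:8
c4: issue ADD r0<-Add3 | r0:Add3,r1:7,r2:7,r3:Add1,r4:8
c5: CDB Add1=14; issue ADD r2<-Add1 | r0:Add3,r1:7,r2:Add1,r3:14,r4:8
c6: CDB Add2=-1; issue ADD r1<-Add2 | r0:Add3,r1:Add2,r2:Add1,r3:14,r4:8
c7: CDB Add1=15; issue SUB r1<-Add1 | r0:Add3,r1:Add1,r2:15,r3:14,r4:8
c8: CDB Add2=15; issue SUB r3<-Add2 | r0:Add3,r1:Add1,r2:15,r3:Add2,r4:8
c9: CDB Add3=-2 | r0:-2,r1:Add1,r2:15,r3:Add2,r4:8
c10: - | r0:-2,r1:Add1,r2:15,r3:Add2,r4:8
c11: CDB Add1=17 | r0:-2,r1:17,r2:15,r3:Add2,r4:8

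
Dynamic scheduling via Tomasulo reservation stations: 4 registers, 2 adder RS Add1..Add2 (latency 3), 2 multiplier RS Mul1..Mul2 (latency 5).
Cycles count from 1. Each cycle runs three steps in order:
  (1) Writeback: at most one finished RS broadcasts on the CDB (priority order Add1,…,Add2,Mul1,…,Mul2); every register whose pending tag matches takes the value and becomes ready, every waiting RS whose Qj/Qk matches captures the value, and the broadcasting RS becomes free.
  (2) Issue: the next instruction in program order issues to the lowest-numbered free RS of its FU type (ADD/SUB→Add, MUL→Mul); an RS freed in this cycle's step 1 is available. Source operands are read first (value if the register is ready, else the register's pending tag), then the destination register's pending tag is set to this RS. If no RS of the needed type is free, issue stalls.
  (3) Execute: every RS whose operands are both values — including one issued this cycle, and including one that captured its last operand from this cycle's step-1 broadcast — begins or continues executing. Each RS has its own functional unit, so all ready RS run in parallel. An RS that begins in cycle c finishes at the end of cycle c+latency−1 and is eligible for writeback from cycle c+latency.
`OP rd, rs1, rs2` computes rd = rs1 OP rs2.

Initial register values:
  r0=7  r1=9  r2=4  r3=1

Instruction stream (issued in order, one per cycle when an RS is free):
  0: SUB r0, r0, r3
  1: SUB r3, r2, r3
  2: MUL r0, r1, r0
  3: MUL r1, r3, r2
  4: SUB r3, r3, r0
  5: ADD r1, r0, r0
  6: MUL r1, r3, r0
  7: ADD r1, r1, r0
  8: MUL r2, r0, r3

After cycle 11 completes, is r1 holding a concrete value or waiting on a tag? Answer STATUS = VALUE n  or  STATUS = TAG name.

cycle 1: issue SUB r0<-Add1 // r0:Add1,r1:9,r2:4,r3:1
cycle 2: issue SUB r3<-Add2 // r0:Add1,r1:9,r2:4,r3:Add2
cycle 3: issue MUL r0<-Mul1 // r0:Mul1,r1:9,r2:4,r3:Add2
cycle 4: CDB Add1=6; issue MUL r1<-Mul2 // r0:Mul1,r1:Mul2,r2:4,r3:Add2
cycle 5: CDB Add2=3; issue SUB r3<-Add1 // r0:Mul1,r1:Mul2,r2:4,r3:Add1
cycle 6: issue ADD r1<-Add2 // r0:Mul1,r1:Add2,r2:4,r3:Add1
cycle 7: stall // r0:Mul1,r1:Add2,r2:4,r3:Add1
cycle 8: stall // r0:Mul1,r1:Add2,r2:4,r3:Add1
cycle 9: CDB Mul1=54; issue MUL r1<-Mul1 // r0:54,r1:Mul1,r2:4,r3:Add1
cycle 10: CDB Mul2=12; stall // r0:54,r1:Mul1,r2:4,r3:Add1
cycle 11: stall // r0:54,r1:Mul1,r2:4,r3:Add1

STATUS = TAG Mul1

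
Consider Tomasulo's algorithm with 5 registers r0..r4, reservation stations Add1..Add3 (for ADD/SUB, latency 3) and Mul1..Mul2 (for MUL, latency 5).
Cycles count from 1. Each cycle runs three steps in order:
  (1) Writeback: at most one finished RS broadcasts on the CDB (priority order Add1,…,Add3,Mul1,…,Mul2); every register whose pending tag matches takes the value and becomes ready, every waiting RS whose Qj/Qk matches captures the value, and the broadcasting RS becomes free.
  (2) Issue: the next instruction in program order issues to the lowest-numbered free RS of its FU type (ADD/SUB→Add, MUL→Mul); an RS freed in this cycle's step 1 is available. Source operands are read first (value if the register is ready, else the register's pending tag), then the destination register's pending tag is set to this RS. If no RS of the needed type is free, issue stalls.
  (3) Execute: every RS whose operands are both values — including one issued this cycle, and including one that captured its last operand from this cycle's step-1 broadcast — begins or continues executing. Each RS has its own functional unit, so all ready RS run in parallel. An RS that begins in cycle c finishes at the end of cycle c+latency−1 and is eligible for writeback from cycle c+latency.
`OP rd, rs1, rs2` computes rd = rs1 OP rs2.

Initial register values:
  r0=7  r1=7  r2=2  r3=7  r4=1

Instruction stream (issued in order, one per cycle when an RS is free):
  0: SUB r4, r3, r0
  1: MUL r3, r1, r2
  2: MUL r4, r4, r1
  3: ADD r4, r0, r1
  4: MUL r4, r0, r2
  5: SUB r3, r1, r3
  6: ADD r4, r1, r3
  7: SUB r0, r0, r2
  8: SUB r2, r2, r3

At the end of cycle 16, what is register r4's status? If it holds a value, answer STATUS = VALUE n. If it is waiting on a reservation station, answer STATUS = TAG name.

STATUS = VALUE 0

cycle 1: issue SUB r4<-Add1 // r0:7,r1:7,r2:2,r3:7,r4:Add1
cycle 2: issue MUL r3<-Mul1 // r0:7,r1:7,r2:2,r3:Mul1,r4:Add1
cycle 3: issue MUL r4<-Mul2 // r0:7,r1:7,r2:2,r3:Mul1,r4:Mul2
cycle 4: CDB Add1=0; issue ADD r4<-Add1 // r0:7,r1:7,r2:2,r3:Mul1,r4:Add1
cycle 5: stall // r0:7,r1:7,r2:2,r3:Mul1,r4:Add1
cycle 6: stall // r0:7,r1:7,r2:2,r3:Mul1,r4:Add1
cycle 7: CDB Add1=14; stall // r0:7,r1:7,r2:2,r3:Mul1,r4:14
cycle 8: CDB Mul1=14; issue MUL r4<-Mul1 // r0:7,r1:7,r2:2,r3:14,r4:Mul1
cycle 9: CDB Mul2=0; issue SUB r3<-Add1 // r0:7,r1:7,r2:2,r3:Add1,r4:Mul1
cycle 10: issue ADD r4<-Add2 // r0:7,r1:7,r2:2,r3:Add1,r4:Add2
cycle 11: issue SUB r0<-Add3 // r0:Add3,r1:7,r2:2,r3:Add1,r4:Add2
cycle 12: CDB Add1=-7; issue SUB r2<-Add1 // r0:Add3,r1:7,r2:Add1,r3:-7,r4:Add2
cycle 13: CDB Mul1=14 // r0:Add3,r1:7,r2:Add1,r3:-7,r4:Add2
cycle 14: CDB Add3=5 // r0:5,r1:7,r2:Add1,r3:-7,r4:Add2
cycle 15: CDB Add1=9 // r0:5,r1:7,r2:9,r3:-7,r4:Add2
cycle 16: CDB Add2=0 // r0:5,r1:7,r2:9,r3:-7,r4:0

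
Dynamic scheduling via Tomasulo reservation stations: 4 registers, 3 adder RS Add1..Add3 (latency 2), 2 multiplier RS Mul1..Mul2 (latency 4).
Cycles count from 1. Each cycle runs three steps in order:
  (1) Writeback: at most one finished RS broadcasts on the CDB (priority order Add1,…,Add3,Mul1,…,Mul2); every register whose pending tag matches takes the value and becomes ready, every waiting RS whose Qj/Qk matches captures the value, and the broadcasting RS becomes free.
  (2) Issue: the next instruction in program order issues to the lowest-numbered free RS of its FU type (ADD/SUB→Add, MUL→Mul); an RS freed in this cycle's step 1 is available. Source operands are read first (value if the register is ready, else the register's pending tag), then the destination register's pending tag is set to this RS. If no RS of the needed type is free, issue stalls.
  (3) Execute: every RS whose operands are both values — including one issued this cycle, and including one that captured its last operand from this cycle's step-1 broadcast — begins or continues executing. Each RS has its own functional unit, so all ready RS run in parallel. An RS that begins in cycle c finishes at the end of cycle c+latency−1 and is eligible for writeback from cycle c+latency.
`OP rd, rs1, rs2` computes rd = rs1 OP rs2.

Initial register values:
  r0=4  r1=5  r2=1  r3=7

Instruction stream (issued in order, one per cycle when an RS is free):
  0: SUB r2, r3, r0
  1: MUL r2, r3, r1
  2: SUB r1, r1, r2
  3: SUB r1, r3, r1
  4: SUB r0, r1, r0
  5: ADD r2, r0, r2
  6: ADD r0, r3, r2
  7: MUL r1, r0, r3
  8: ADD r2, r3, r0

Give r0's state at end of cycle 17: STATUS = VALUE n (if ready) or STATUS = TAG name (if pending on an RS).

c1: issue SUB r2<-Add1 | r0:4,r1:5,r2:Add1,r3:7
c2: issue MUL r2<-Mul1 | r0:4,r1:5,r2:Mul1,r3:7
c3: CDB Add1=3; issue SUB r1<-Add1 | r0:4,r1:Add1,r2:Mul1,r3:7
c4: issue SUB r1<-Add2 | r0:4,r1:Add2,r2:Mul1,r3:7
c5: issue SUB r0<-Add3 | r0:Add3,r1:Add2,r2:Mul1,r3:7
c6: CDB Mul1=35; stall | r0:Add3,r1:Add2,r2:35,r3:7
c7: stall | r0:Add3,r1:Add2,r2:35,r3:7
c8: CDB Add1=-30; issue ADD r2<-Add1 | r0:Add3,r1:Add2,r2:Add1,r3:7
c9: stall | r0:Add3,r1:Add2,r2:Add1,r3:7
c10: CDB Add2=37; issue ADD r0<-Add2 | r0:Add2,r1:37,r2:Add1,r3:7
c11: issue MUL r1<-Mul1 | r0:Add2,r1:Mul1,r2:Add1,r3:7
c12: CDB Add3=33; issue ADD r2<-Add3 | r0:Add2,r1:Mul1,r2:Add3,r3:7
c13: - | r0:Add2,r1:Mul1,r2:Add3,r3:7
c14: CDB Add1=68 | r0:Add2,r1:Mul1,r2:Add3,r3:7
c15: - | r0:Add2,r1:Mul1,r2:Add3,r3:7
c16: CDB Add2=75 | r0:75,r1:Mul1,r2:Add3,r3:7
c17: - | r0:75,r1:Mul1,r2:Add3,r3:7

STATUS = VALUE 75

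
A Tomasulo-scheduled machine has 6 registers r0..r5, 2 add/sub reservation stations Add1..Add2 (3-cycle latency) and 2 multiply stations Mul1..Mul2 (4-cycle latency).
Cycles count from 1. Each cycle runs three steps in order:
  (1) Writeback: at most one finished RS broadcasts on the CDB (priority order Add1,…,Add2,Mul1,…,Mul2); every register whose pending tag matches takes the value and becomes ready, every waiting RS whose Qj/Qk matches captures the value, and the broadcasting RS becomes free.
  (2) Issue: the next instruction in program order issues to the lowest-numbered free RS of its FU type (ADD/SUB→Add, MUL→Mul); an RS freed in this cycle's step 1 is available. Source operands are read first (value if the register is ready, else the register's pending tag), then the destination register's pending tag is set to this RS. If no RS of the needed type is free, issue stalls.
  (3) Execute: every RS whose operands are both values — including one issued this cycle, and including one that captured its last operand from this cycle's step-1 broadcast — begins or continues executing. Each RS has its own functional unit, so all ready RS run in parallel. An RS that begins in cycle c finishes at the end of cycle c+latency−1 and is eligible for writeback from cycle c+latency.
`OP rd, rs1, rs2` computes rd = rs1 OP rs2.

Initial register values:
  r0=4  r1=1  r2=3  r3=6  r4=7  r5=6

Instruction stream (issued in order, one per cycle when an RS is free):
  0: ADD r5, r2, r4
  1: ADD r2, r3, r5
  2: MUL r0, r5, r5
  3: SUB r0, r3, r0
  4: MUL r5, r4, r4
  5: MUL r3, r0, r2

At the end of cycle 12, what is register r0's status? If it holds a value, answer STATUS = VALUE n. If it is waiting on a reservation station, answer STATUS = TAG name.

STATUS = VALUE -94

  c1: issue ADD r5<-Add1  regs: r0:4,r1:1,r2:3,r3:6,r4:7,r5:Add1
  c2: issue ADD r2<-Add2  regs: r0:4,r1:1,r2:Add2,r3:6,r4:7,r5:Add1
  c3: issue MUL r0<-Mul1  regs: r0:Mul1,r1:1,r2:Add2,r3:6,r4:7,r5:Add1
  c4: CDB Add1=10; issue SUB r0<-Add1  regs: r0:Add1,r1:1,r2:Add2,r3:6,r4:7,r5:10
  c5: issue MUL r5<-Mul2  regs: r0:Add1,r1:1,r2:Add2,r3:6,r4:7,r5:Mul2
  c6: stall  regs: r0:Add1,r1:1,r2:Add2,r3:6,r4:7,r5:Mul2
  c7: CDB Add2=16; stall  regs: r0:Add1,r1:1,r2:16,r3:6,r4:7,r5:Mul2
  c8: CDB Mul1=100; issue MUL r3<-Mul1  regs: r0:Add1,r1:1,r2:16,r3:Mul1,r4:7,r5:Mul2
  c9: CDB Mul2=49  regs: r0:Add1,r1:1,r2:16,r3:Mul1,r4:7,r5:49
  c10: -  regs: r0:Add1,r1:1,r2:16,r3:Mul1,r4:7,r5:49
  c11: CDB Add1=-94  regs: r0:-94,r1:1,r2:16,r3:Mul1,r4:7,r5:49
  c12: -  regs: r0:-94,r1:1,r2:16,r3:Mul1,r4:7,r5:49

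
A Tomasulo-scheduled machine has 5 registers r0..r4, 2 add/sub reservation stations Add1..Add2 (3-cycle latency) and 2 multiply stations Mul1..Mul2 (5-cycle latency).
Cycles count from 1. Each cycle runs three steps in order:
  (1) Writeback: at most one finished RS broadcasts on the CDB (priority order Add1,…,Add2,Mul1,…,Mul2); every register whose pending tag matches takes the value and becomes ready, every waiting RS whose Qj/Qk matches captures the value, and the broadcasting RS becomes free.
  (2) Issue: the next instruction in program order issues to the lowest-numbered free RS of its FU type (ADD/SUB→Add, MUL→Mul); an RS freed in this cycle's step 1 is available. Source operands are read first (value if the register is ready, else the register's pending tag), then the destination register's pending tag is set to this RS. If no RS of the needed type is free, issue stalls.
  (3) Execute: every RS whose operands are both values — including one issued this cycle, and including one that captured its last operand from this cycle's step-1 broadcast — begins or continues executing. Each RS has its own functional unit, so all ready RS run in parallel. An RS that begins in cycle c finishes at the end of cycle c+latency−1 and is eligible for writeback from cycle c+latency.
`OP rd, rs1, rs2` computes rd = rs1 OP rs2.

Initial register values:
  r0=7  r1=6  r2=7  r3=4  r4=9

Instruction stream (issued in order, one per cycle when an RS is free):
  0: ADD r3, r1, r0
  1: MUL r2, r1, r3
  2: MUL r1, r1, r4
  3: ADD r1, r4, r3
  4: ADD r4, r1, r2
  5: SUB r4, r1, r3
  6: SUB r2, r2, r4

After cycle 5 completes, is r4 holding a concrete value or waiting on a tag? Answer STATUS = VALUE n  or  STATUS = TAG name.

cycle 1: issue ADD r3<-Add1 // r0:7,r1:6,r2:7,r3:Add1,r4:9
cycle 2: issue MUL r2<-Mul1 // r0:7,r1:6,r2:Mul1,r3:Add1,r4:9
cycle 3: issue MUL r1<-Mul2 // r0:7,r1:Mul2,r2:Mul1,r3:Add1,r4:9
cycle 4: CDB Add1=13; issue ADD r1<-Add1 // r0:7,r1:Add1,r2:Mul1,r3:13,r4:9
cycle 5: issue ADD r4<-Add2 // r0:7,r1:Add1,r2:Mul1,r3:13,r4:Add2

STATUS = TAG Add2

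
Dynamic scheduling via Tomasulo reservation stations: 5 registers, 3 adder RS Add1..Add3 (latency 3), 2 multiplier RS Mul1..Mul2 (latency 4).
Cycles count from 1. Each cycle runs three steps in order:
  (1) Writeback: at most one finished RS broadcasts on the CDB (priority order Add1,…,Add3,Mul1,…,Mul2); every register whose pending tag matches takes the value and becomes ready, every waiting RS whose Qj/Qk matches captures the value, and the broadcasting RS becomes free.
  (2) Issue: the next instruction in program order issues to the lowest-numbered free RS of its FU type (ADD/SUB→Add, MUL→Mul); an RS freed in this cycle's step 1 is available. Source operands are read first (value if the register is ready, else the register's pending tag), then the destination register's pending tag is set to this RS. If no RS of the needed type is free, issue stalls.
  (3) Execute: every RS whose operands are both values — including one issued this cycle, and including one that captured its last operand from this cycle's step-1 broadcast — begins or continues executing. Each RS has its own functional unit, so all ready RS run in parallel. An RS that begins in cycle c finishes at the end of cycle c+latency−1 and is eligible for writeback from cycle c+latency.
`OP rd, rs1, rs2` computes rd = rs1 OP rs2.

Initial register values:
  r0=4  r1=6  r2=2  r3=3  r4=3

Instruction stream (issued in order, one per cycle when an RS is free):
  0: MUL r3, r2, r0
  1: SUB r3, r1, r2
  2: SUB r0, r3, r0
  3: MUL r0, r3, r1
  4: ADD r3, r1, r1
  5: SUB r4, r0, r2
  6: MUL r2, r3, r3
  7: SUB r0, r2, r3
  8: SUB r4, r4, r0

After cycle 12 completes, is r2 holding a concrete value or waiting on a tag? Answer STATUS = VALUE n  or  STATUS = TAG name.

cycle 1: issue MUL r3<-Mul1 // r0:4,r1:6,r2:2,r3:Mul1,r4:3
cycle 2: issue SUB r3<-Add1 // r0:4,r1:6,r2:2,r3:Add1,r4:3
cycle 3: issue SUB r0<-Add2 // r0:Add2,r1:6,r2:2,r3:Add1,r4:3
cycle 4: issue MUL r0<-Mul2 // r0:Mul2,r1:6,r2:2,r3:Add1,r4:3
cycle 5: CDB Add1=4; issue ADD r3<-Add1 // r0:Mul2,r1:6,r2:2,r3:Add1,r4:3
cycle 6: CDB Mul1=8; issue SUB r4<-Add3 // r0:Mul2,r1:6,r2:2,r3:Add1,r4:Add3
cycle 7: issue MUL r2<-Mul1 // r0:Mul2,r1:6,r2:Mul1,r3:Add1,r4:Add3
cycle 8: CDB Add1=12; issue SUB r0<-Add1 // r0:Add1,r1:6,r2:Mul1,r3:12,r4:Add3
cycle 9: CDB Add2=0; issue SUB r4<-Add2 // r0:Add1,r1:6,r2:Mul1,r3:12,r4:Add2
cycle 10: CDB Mul2=24 // r0:Add1,r1:6,r2:Mul1,r3:12,r4:Add2
cycle 11: - // r0:Add1,r1:6,r2:Mul1,r3:12,r4:Add2
cycle 12: CDB Mul1=144 // r0:Add1,r1:6,r2:144,r3:12,r4:Add2

STATUS = VALUE 144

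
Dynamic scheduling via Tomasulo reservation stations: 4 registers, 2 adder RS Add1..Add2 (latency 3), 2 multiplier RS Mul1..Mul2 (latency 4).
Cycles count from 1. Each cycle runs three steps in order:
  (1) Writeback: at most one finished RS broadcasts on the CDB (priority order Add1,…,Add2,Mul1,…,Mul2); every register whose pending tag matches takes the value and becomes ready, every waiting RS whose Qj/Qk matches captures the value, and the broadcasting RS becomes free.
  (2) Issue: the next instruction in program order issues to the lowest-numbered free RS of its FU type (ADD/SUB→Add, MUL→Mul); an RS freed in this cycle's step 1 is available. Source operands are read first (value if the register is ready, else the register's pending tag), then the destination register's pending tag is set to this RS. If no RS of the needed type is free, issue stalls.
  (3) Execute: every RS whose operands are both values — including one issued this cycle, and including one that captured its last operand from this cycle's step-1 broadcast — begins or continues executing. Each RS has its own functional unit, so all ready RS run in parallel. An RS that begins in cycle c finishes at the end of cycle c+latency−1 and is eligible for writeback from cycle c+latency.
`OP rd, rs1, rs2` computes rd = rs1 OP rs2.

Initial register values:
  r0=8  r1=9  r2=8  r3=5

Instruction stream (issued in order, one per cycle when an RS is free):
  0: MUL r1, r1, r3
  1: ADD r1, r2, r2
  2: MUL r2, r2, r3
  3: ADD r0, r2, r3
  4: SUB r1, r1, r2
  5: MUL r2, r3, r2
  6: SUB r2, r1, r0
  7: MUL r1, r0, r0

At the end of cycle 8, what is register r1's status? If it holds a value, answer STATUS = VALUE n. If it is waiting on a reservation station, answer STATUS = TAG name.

STATUS = TAG Add1

cycle 1: issue MUL r1<-Mul1 // r0:8,r1:Mul1,r2:8,r3:5
cycle 2: issue ADD r1<-Add1 // r0:8,r1:Add1,r2:8,r3:5
cycle 3: issue MUL r2<-Mul2 // r0:8,r1:Add1,r2:Mul2,r3:5
cycle 4: issue ADD r0<-Add2 // r0:Add2,r1:Add1,r2:Mul2,r3:5
cycle 5: CDB Add1=16; issue SUB r1<-Add1 // r0:Add2,r1:Add1,r2:Mul2,r3:5
cycle 6: CDB Mul1=45; issue MUL r2<-Mul1 // r0:Add2,r1:Add1,r2:Mul1,r3:5
cycle 7: CDB Mul2=40; stall // r0:Add2,r1:Add1,r2:Mul1,r3:5
cycle 8: stall // r0:Add2,r1:Add1,r2:Mul1,r3:5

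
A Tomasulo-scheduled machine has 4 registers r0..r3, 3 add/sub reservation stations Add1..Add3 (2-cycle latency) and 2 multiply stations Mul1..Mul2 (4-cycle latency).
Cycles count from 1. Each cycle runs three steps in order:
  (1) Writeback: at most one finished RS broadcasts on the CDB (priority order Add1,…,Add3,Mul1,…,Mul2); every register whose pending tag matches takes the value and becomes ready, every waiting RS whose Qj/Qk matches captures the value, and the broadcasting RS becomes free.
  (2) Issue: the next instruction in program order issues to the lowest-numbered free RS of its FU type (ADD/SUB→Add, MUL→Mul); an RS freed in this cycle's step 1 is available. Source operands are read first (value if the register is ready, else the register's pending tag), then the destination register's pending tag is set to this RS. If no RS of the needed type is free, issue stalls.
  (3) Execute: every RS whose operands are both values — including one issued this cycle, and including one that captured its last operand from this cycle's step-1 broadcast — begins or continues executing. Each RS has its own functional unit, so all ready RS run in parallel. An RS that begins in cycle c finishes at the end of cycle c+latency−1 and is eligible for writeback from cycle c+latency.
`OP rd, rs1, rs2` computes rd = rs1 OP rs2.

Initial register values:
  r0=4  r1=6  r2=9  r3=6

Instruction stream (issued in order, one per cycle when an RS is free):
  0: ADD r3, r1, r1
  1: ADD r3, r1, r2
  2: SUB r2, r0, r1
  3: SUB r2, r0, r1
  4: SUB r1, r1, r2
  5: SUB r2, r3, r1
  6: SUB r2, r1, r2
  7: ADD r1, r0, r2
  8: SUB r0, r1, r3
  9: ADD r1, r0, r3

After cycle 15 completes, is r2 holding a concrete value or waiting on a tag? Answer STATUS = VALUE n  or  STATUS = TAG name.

  c1: issue ADD r3<-Add1  regs: r0:4,r1:6,r2:9,r3:Add1
  c2: issue ADD r3<-Add2  regs: r0:4,r1:6,r2:9,r3:Add2
  c3: CDB Add1=12; issue SUB r2<-Add1  regs: r0:4,r1:6,r2:Add1,r3:Add2
  c4: CDB Add2=15; issue SUB r2<-Add2  regs: r0:4,r1:6,r2:Add2,r3:15
  c5: CDB Add1=-2; issue SUB r1<-Add1  regs: r0:4,r1:Add1,r2:Add2,r3:15
  c6: CDB Add2=-2; issue SUB r2<-Add2  regs: r0:4,r1:Add1,r2:Add2,r3:15
  c7: issue SUB r2<-Add3  regs: r0:4,r1:Add1,r2:Add3,r3:15
  c8: CDB Add1=8; issue ADD r1<-Add1  regs: r0:4,r1:Add1,r2:Add3,r3:15
  c9: stall  regs: r0:4,r1:Add1,r2:Add3,r3:15
  c10: CDB Add2=7; issue SUB r0<-Add2  regs: r0:Add2,r1:Add1,r2:Add3,r3:15
  c11: stall  regs: r0:Add2,r1:Add1,r2:Add3,r3:15
  c12: CDB Add3=1; issue ADD r1<-Add3  regs: r0:Add2,r1:Add3,r2:1,r3:15
  c13: -  regs: r0:Add2,r1:Add3,r2:1,r3:15
  c14: CDB Add1=5  regs: r0:Add2,r1:Add3,r2:1,r3:15
  c15: -  regs: r0:Add2,r1:Add3,r2:1,r3:15

STATUS = VALUE 1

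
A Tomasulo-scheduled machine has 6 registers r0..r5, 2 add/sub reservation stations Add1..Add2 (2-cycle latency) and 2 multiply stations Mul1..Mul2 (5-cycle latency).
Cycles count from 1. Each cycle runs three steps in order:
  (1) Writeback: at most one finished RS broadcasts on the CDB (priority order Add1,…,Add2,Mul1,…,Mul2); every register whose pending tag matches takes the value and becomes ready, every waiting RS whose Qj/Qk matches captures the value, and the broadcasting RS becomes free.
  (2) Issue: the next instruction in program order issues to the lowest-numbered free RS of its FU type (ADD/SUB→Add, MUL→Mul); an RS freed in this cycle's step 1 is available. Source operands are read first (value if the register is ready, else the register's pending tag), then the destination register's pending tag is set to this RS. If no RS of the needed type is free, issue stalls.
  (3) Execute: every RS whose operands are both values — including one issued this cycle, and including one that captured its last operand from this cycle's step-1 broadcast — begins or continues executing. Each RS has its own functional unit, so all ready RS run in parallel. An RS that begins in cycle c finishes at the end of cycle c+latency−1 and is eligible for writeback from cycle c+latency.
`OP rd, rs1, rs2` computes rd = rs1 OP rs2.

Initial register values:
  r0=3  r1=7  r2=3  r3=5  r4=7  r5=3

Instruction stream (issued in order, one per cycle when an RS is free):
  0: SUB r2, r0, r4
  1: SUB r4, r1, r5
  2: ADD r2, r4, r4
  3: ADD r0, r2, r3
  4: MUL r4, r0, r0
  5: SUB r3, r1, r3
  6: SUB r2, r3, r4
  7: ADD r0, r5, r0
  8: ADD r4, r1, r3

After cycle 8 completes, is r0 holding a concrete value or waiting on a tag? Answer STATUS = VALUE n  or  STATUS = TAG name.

STATUS = TAG Add2

c1: issue SUB r2<-Add1 | r0:3,r1:7,r2:Add1,r3:5,r4:7,r5:3
c2: issue SUB r4<-Add2 | r0:3,r1:7,r2:Add1,r3:5,r4:Add2,r5:3
c3: CDB Add1=-4; issue ADD r2<-Add1 | r0:3,r1:7,r2:Add1,r3:5,r4:Add2,r5:3
c4: CDB Add2=4; issue ADD r0<-Add2 | r0:Add2,r1:7,r2:Add1,r3:5,r4:4,r5:3
c5: issue MUL r4<-Mul1 | r0:Add2,r1:7,r2:Add1,r3:5,r4:Mul1,r5:3
c6: CDB Add1=8; issue SUB r3<-Add1 | r0:Add2,r1:7,r2:8,r3:Add1,r4:Mul1,r5:3
c7: stall | r0:Add2,r1:7,r2:8,r3:Add1,r4:Mul1,r5:3
c8: CDB Add1=2; issue SUB r2<-Add1 | r0:Add2,r1:7,r2:Add1,r3:2,r4:Mul1,r5:3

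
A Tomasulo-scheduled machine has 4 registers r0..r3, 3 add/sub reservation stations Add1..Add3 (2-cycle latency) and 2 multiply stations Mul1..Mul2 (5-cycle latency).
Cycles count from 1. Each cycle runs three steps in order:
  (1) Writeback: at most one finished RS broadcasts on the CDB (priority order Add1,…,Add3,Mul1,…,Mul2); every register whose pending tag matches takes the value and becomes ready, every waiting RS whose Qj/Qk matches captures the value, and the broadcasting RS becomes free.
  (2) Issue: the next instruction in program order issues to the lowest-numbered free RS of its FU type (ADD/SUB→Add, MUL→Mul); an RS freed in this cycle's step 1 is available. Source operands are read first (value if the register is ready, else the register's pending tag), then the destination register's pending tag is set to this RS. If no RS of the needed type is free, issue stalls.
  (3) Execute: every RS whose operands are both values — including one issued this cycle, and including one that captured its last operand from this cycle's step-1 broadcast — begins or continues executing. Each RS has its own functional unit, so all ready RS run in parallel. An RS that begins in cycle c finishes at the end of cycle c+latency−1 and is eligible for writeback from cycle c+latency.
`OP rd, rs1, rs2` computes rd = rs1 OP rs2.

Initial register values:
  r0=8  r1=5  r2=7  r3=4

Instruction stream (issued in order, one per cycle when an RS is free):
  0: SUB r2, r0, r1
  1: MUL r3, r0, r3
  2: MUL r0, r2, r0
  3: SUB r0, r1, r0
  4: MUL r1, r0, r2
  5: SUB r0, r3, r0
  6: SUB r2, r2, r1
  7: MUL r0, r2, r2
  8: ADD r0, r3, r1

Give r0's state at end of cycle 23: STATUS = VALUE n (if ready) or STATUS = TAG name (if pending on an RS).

cycle 1: issue SUB r2<-Add1 // r0:8,r1:5,r2:Add1,r3:4
cycle 2: issue MUL r3<-Mul1 // r0:8,r1:5,r2:Add1,r3:Mul1
cycle 3: CDB Add1=3; issue MUL r0<-Mul2 // r0:Mul2,r1:5,r2:3,r3:Mul1
cycle 4: issue SUB r0<-Add1 // r0:Add1,r1:5,r2:3,r3:Mul1
cycle 5: stall // r0:Add1,r1:5,r2:3,r3:Mul1
cycle 6: stall // r0:Add1,r1:5,r2:3,r3:Mul1
cycle 7: CDB Mul1=32; issue MUL r1<-Mul1 // r0:Add1,r1:Mul1,r2:3,r3:32
cycle 8: CDB Mul2=24; issue SUB r0<-Add2 // r0:Add2,r1:Mul1,r2:3,r3:32
cycle 9: issue SUB r2<-Add3 // r0:Add2,r1:Mul1,r2:Add3,r3:32
cycle 10: CDB Add1=-19; issue MUL r0<-Mul2 // r0:Mul2,r1:Mul1,r2:Add3,r3:32
cycle 11: issue ADD r0<-Add1 // r0:Add1,r1:Mul1,r2:Add3,r3:32
cycle 12: CDB Add2=51 // r0:Add1,r1:Mul1,r2:Add3,r3:32
cycle 13: - // r0:Add1,r1:Mul1,r2:Add3,r3:32
cycle 14: - // r0:Add1,r1:Mul1,r2:Add3,r3:32
cycle 15: CDB Mul1=-57 // r0:Add1,r1:-57,r2:Add3,r3:32
cycle 16: - // r0:Add1,r1:-57,r2:Add3,r3:32
cycle 17: CDB Add1=-25 // r0:-25,r1:-57,r2:Add3,r3:32
cycle 18: CDB Add3=60 // r0:-25,r1:-57,r2:60,r3:32
cycle 19: - // r0:-25,r1:-57,r2:60,r3:32
cycle 20: - // r0:-25,r1:-57,r2:60,r3:32
cycle 21: - // r0:-25,r1:-57,r2:60,r3:32
cycle 22: - // r0:-25,r1:-57,r2:60,r3:32
cycle 23: CDB Mul2=3600 // r0:-25,r1:-57,r2:60,r3:32

STATUS = VALUE -25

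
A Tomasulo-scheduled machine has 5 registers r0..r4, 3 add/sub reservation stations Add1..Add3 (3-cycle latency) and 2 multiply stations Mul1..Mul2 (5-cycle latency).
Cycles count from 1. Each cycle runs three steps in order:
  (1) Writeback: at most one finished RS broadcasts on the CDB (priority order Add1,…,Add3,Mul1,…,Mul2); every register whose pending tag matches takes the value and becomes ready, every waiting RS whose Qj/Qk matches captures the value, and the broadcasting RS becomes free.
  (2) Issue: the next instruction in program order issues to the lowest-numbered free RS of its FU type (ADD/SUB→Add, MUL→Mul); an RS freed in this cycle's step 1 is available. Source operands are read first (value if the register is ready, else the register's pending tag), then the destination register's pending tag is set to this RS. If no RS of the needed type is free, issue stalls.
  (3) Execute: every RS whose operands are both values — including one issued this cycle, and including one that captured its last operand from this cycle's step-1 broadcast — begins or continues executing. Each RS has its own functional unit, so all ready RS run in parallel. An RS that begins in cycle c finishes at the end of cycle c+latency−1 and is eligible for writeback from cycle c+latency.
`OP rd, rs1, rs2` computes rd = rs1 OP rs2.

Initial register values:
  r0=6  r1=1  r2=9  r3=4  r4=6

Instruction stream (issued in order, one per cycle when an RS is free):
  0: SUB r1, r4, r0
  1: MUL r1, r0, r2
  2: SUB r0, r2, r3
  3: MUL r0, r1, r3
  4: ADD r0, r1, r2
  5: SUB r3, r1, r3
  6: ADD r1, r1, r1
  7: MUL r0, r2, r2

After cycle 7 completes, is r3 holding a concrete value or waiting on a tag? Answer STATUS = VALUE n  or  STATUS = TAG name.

  c1: issue SUB r1<-Add1  regs: r0:6,r1:Add1,r2:9,r3:4,r4:6
  c2: issue MUL r1<-Mul1  regs: r0:6,r1:Mul1,r2:9,r3:4,r4:6
  c3: issue SUB r0<-Add2  regs: r0:Add2,r1:Mul1,r2:9,r3:4,r4:6
  c4: CDB Add1=0; issue MUL r0<-Mul2  regs: r0:Mul2,r1:Mul1,r2:9,r3:4,r4:6
  c5: issue ADD r0<-Add1  regs: r0:Add1,r1:Mul1,r2:9,r3:4,r4:6
  c6: CDB Add2=5; issue SUB r3<-Add2  regs: r0:Add1,r1:Mul1,r2:9,r3:Add2,r4:6
  c7: CDB Mul1=54; issue ADD r1<-Add3  regs: r0:Add1,r1:Add3,r2:9,r3:Add2,r4:6

STATUS = TAG Add2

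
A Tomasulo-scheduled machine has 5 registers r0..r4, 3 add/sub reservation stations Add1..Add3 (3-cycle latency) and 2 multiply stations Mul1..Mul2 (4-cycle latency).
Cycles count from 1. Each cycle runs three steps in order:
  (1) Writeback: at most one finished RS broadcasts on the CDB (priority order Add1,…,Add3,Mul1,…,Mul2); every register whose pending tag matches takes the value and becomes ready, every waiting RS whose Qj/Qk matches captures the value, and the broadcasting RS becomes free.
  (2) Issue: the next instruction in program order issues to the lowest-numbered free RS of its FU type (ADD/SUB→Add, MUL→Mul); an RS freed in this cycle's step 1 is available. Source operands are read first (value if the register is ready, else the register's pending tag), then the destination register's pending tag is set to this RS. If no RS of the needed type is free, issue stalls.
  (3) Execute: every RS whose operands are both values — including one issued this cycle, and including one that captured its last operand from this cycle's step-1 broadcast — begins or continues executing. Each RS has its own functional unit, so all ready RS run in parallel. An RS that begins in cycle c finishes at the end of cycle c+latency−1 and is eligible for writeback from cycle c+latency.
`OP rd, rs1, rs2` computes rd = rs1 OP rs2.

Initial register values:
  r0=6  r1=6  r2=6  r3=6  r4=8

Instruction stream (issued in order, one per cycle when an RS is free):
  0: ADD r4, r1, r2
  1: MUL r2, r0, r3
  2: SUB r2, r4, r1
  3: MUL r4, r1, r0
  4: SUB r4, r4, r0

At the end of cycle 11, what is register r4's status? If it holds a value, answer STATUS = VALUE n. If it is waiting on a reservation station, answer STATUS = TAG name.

STATUS = VALUE 30

  c1: issue ADD r4<-Add1  regs: r0:6,r1:6,r2:6,r3:6,r4:Add1
  c2: issue MUL r2<-Mul1  regs: r0:6,r1:6,r2:Mul1,r3:6,r4:Add1
  c3: issue SUB r2<-Add2  regs: r0:6,r1:6,r2:Add2,r3:6,r4:Add1
  c4: CDB Add1=12; issue MUL r4<-Mul2  regs: r0:6,r1:6,r2:Add2,r3:6,r4:Mul2
  c5: issue SUB r4<-Add1  regs: r0:6,r1:6,r2:Add2,r3:6,r4:Add1
  c6: CDB Mul1=36  regs: r0:6,r1:6,r2:Add2,r3:6,r4:Add1
  c7: CDB Add2=6  regs: r0:6,r1:6,r2:6,r3:6,r4:Add1
  c8: CDB Mul2=36  regs: r0:6,r1:6,r2:6,r3:6,r4:Add1
  c9: -  regs: r0:6,r1:6,r2:6,r3:6,r4:Add1
  c10: -  regs: r0:6,r1:6,r2:6,r3:6,r4:Add1
  c11: CDB Add1=30  regs: r0:6,r1:6,r2:6,r3:6,r4:30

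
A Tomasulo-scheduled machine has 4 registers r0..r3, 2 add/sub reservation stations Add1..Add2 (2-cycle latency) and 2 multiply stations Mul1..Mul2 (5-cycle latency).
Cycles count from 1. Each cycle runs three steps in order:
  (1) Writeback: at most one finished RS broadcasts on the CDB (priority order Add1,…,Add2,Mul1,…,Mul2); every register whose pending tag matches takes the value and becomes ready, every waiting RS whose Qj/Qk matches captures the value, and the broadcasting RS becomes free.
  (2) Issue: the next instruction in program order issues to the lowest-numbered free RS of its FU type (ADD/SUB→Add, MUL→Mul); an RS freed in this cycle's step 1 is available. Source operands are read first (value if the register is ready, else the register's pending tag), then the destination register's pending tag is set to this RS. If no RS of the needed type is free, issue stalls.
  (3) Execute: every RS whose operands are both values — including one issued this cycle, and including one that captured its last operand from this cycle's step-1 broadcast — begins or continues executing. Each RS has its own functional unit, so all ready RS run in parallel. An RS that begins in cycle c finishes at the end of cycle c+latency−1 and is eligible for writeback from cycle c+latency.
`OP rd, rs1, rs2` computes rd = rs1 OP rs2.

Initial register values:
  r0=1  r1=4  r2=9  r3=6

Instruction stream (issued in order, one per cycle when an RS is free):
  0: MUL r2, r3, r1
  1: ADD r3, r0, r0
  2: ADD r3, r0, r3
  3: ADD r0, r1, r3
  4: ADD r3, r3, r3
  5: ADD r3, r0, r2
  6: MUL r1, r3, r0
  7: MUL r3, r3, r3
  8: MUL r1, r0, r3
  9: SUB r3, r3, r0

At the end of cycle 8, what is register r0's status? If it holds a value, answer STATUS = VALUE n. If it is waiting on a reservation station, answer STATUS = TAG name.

STATUS = VALUE 7

cycle 1: issue MUL r2<-Mul1 // r0:1,r1:4,r2:Mul1,r3:6
cycle 2: issue ADD r3<-Add1 // r0:1,r1:4,r2:Mul1,r3:Add1
cycle 3: issue ADD r3<-Add2 // r0:1,r1:4,r2:Mul1,r3:Add2
cycle 4: CDB Add1=2; issue ADD r0<-Add1 // r0:Add1,r1:4,r2:Mul1,r3:Add2
cycle 5: stall // r0:Add1,r1:4,r2:Mul1,r3:Add2
cycle 6: CDB Add2=3; issue ADD r3<-Add2 // r0:Add1,r1:4,r2:Mul1,r3:Add2
cycle 7: CDB Mul1=24; stall // r0:Add1,r1:4,r2:24,r3:Add2
cycle 8: CDB Add1=7; issue ADD r3<-Add1 // r0:7,r1:4,r2:24,r3:Add1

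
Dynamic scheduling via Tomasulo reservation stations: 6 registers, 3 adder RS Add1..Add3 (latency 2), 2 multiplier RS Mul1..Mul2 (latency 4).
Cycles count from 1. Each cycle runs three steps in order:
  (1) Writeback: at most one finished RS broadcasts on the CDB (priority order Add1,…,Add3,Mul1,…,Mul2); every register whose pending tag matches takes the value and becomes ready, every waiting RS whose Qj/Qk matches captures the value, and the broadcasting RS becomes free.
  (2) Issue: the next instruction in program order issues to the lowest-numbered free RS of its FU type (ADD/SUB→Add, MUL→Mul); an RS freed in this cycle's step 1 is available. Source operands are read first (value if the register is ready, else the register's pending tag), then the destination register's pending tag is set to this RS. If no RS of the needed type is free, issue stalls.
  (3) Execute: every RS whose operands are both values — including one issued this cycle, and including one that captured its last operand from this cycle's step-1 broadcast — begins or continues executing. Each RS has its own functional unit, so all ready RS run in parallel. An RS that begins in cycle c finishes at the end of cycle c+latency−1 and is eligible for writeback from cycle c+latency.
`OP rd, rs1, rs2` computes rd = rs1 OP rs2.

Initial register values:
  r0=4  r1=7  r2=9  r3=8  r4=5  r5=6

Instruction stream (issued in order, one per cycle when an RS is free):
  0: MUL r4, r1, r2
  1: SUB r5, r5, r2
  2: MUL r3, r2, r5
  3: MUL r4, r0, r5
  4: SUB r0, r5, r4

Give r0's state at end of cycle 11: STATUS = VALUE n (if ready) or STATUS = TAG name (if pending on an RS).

STATUS = VALUE 9

  c1: issue MUL r4<-Mul1  regs: r0:4,r1:7,r2:9,r3:8,r4:Mul1,r5:6
  c2: issue SUB r5<-Add1  regs: r0:4,r1:7,r2:9,r3:8,r4:Mul1,r5:Add1
  c3: issue MUL r3<-Mul2  regs: r0:4,r1:7,r2:9,r3:Mul2,r4:Mul1,r5:Add1
  c4: CDB Add1=-3; stall  regs: r0:4,r1:7,r2:9,r3:Mul2,r4:Mul1,r5:-3
  c5: CDB Mul1=63; issue MUL r4<-Mul1  regs: r0:4,r1:7,r2:9,r3:Mul2,r4:Mul1,r5:-3
  c6: issue SUB r0<-Add1  regs: r0:Add1,r1:7,r2:9,r3:Mul2,r4:Mul1,r5:-3
  c7: -  regs: r0:Add1,r1:7,r2:9,r3:Mul2,r4:Mul1,r5:-3
  c8: CDB Mul2=-27  regs: r0:Add1,r1:7,r2:9,r3:-27,r4:Mul1,r5:-3
  c9: CDB Mul1=-12  regs: r0:Add1,r1:7,r2:9,r3:-27,r4:-12,r5:-3
  c10: -  regs: r0:Add1,r1:7,r2:9,r3:-27,r4:-12,r5:-3
  c11: CDB Add1=9  regs: r0:9,r1:7,r2:9,r3:-27,r4:-12,r5:-3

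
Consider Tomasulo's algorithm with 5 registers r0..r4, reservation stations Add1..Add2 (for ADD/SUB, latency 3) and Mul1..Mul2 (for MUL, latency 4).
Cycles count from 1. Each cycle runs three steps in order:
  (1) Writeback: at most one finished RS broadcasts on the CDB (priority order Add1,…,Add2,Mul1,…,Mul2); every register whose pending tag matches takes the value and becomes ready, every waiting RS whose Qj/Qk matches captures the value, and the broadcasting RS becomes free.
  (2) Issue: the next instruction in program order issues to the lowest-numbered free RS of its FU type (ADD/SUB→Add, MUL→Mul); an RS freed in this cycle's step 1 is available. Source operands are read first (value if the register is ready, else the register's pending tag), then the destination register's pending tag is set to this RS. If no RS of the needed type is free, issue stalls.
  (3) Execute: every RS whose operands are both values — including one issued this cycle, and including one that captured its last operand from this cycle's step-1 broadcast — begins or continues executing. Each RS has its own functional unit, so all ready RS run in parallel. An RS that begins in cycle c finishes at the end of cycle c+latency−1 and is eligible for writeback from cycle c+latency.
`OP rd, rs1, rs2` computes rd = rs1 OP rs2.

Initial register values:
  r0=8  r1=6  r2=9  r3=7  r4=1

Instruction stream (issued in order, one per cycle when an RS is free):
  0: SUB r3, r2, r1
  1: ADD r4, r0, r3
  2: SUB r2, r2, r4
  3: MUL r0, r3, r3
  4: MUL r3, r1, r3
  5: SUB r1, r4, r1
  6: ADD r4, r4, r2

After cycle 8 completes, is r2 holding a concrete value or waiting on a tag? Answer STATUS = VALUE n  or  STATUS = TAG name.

STATUS = TAG Add1

  c1: issue SUB r3<-Add1  regs: r0:8,r1:6,r2:9,r3:Add1,r4:1
  c2: issue ADD r4<-Add2  regs: r0:8,r1:6,r2:9,r3:Add1,r4:Add2
  c3: stall  regs: r0:8,r1:6,r2:9,r3:Add1,r4:Add2
  c4: CDB Add1=3; issue SUB r2<-Add1  regs: r0:8,r1:6,r2:Add1,r3:3,r4:Add2
  c5: issue MUL r0<-Mul1  regs: r0:Mul1,r1:6,r2:Add1,r3:3,r4:Add2
  c6: issue MUL r3<-Mul2  regs: r0:Mul1,r1:6,r2:Add1,r3:Mul2,r4:Add2
  c7: CDB Add2=11; issue SUB r1<-Add2  regs: r0:Mul1,r1:Add2,r2:Add1,r3:Mul2,r4:11
  c8: stall  regs: r0:Mul1,r1:Add2,r2:Add1,r3:Mul2,r4:11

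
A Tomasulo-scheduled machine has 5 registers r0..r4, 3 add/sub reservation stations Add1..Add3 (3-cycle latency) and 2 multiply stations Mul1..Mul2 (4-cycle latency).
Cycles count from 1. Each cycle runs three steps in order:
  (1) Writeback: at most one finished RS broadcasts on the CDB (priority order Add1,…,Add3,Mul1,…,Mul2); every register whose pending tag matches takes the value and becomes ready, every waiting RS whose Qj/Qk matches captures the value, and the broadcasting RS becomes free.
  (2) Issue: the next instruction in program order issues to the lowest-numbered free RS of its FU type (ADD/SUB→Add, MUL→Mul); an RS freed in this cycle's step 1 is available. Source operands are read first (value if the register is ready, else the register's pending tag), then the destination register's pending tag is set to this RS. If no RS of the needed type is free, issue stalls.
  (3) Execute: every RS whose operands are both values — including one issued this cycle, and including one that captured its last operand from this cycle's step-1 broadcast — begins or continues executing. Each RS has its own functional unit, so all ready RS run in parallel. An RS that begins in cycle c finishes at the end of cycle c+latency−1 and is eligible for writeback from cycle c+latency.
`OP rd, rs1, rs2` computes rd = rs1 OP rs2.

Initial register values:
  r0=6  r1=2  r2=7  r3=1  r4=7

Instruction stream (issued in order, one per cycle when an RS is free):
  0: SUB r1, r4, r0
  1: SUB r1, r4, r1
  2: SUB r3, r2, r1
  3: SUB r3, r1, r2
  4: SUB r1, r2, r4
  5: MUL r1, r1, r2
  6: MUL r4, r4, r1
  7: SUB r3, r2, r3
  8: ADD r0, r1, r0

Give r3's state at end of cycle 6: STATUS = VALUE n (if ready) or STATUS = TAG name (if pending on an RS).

c1: issue SUB r1<-Add1 | r0:6,r1:Add1,r2:7,r3:1,r4:7
c2: issue SUB r1<-Add2 | r0:6,r1:Add2,r2:7,r3:1,r4:7
c3: issue SUB r3<-Add3 | r0:6,r1:Add2,r2:7,r3:Add3,r4:7
c4: CDB Add1=1; issue SUB r3<-Add1 | r0:6,r1:Add2,r2:7,r3:Add1,r4:7
c5: stall | r0:6,r1:Add2,r2:7,r3:Add1,r4:7
c6: stall | r0:6,r1:Add2,r2:7,r3:Add1,r4:7

STATUS = TAG Add1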